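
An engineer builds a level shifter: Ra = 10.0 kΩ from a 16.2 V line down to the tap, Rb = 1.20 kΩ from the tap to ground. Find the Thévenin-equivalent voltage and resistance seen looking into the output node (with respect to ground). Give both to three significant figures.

V_th = 1.74 V, R_th = 1.07 kΩ

V_th is the open-circuit tap voltage: 16.2 × 1.20/(10.0 + 1.20) = 1.74 V.
With the supply zeroed, Ra and Rb appear in parallel from the tap: R_th = Ra‖Rb = (10.0 × 1.20)/11.20 = 1.07 kΩ.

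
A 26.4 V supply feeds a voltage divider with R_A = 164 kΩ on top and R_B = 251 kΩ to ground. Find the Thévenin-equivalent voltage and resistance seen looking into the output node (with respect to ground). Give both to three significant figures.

V_th is the open-circuit tap voltage: 26.4 × 251/(164 + 251) = 16.0 V.
With the supply zeroed, R_A and R_B appear in parallel from the tap: R_th = R_A‖R_B = (164 × 251)/415.0 = 99.2 kΩ.

V_th = 16.0 V, R_th = 99.2 kΩ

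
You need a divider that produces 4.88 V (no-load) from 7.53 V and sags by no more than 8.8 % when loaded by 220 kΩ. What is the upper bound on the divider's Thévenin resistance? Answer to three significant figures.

Loading drop = R_th/(R_th + R_L) ≤ 0.0880, so R_th ≤ R_L · ε/(1−ε) = 220 kΩ × 0.0880/0.9120 = 21.2 kΩ.
(Any R1, R2 with R2/(R1+R2) = 0.648 and R1‖R2 ≤ 21.2 kΩ will meet the spec.)

R_th ≤ 21.2 kΩ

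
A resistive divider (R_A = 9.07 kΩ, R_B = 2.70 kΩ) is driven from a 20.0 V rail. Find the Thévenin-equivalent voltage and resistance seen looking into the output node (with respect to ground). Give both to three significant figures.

V_th = 4.59 V, R_th = 2.08 kΩ

V_th is the open-circuit tap voltage: 20.0 × 2.70/(9.07 + 2.70) = 4.59 V.
With the supply zeroed, R_A and R_B appear in parallel from the tap: R_th = R_A‖R_B = (9.07 × 2.70)/11.77 = 2.08 kΩ.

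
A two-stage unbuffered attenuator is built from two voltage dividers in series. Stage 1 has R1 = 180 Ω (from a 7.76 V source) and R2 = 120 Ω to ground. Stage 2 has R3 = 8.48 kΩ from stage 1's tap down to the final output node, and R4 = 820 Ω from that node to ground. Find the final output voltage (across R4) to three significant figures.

Stage 2 presents R3+R4 = 9300 Ω as a load on stage 1's tap.
Stage 1's lower leg becomes R2‖(R3+R4) = 118.5 Ω, so V_mid = 7.76 × 118.5/298.5 = 3.080 V.
Stage 2 is itself unloaded: V_out = V_mid × R4/(R3+R4) = 3.080 × 820/9300 = 0.272 V.

V_out ≈ 0.272 V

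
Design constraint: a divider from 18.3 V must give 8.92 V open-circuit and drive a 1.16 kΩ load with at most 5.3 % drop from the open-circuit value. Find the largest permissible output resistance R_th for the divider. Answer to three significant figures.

R_th ≤ 64.9 Ω

Loading drop = R_th/(R_th + R_L) ≤ 0.0530, so R_th ≤ R_L · ε/(1−ε) = 1.16 kΩ × 0.0530/0.9470 = 64.9 Ω.
(Any R1, R2 with R2/(R1+R2) = 0.487 and R1‖R2 ≤ 64.9 Ω will meet the spec.)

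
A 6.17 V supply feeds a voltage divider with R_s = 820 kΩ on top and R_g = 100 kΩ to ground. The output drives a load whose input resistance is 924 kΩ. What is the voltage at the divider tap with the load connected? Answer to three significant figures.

The load sits in parallel with R_g: R_g‖R_L = (100 × 924) / (100 + 924) = 90.23 kΩ.
V_out = 6.17 × 90.23 / (820 + 90.23) = 6.17 × 90.23/910.2 = 0.612 V.
(Unloaded it would have been 0.671 V.)

V_out ≈ 0.612 V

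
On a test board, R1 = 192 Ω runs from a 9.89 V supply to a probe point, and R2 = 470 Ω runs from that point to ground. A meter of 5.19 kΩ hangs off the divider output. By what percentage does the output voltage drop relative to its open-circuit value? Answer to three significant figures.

The divider's output (Thévenin) resistance is R1‖R2 = 136.3 Ω.
Fractional drop under load = R_th/(R_th + R_L) = 136.3 / (136.3 + 5190) = 0.02559.
So the output falls by 2.56 %.

2.56 %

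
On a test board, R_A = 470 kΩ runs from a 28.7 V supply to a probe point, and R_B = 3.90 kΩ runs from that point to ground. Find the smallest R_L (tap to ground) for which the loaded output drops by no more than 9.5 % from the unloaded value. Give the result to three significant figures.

R_L(min) ≈ 36.8 kΩ

Output resistance R_th = R_A‖R_B = (470 × 3.90)/473.9 = 3.868 kΩ.
The fractional drop is R_th/(R_th + R_L); requiring this ≤ 0.0950 gives R_L ≥ R_th(1/0.0950 − 1) = 3.868 × 9.526 = 36.8 kΩ.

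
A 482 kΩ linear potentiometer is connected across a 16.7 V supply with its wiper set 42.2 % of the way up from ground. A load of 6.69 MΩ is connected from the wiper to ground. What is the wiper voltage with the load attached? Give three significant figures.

The wiper splits the pot into (1−α)R = 278.6 kΩ above and αR = 203.4 kΩ below.
Lower section ‖ load = 197.4 kΩ.
V_wiper = 16.7 × 197.4/(278.6 + 197.4) = 6.93 V.

V ≈ 6.93 V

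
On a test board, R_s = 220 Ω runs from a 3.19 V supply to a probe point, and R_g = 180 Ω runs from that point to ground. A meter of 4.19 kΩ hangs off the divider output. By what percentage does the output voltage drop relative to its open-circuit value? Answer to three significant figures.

2.31 %

The divider's output (Thévenin) resistance is R_s‖R_g = 99.00 Ω.
Fractional drop under load = R_th/(R_th + R_L) = 99.00 / (99.00 + 4190) = 0.02308.
So the output falls by 2.31 %.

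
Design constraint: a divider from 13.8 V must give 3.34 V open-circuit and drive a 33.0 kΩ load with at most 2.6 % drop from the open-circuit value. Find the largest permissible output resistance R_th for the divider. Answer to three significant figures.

Loading drop = R_th/(R_th + R_L) ≤ 0.0260, so R_th ≤ R_L · ε/(1−ε) = 33.0 kΩ × 0.0260/0.9740 = 881 Ω.
(Any R1, R2 with R2/(R1+R2) = 0.242 and R1‖R2 ≤ 881 Ω will meet the spec.)

R_th ≤ 881 Ω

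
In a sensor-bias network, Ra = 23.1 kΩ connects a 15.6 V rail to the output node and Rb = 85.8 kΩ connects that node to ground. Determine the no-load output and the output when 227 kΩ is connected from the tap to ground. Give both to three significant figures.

Open-circuit: V = 15.6 × 85.8/(23.1 + 85.8) = 12.3 V.
With the load, Rb becomes Rb‖R_L = 62.27 kΩ, so V = 15.6 × 62.27/85.37 = 11.4 V.

Unloaded: 12.3 V; loaded: 11.4 V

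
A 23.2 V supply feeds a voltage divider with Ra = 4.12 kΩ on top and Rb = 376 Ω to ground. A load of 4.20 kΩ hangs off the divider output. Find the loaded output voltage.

V_out ≈ 1.79 V

The load sits in parallel with Rb: Rb‖R_L = (376 × 4200) / (376 + 4200) = 345.1 Ω.
V_out = 23.2 × 345.1 / (4120 + 345.1) = 23.2 × 345.1/4465 = 1.79 V.
(Unloaded it would have been 1.94 V.)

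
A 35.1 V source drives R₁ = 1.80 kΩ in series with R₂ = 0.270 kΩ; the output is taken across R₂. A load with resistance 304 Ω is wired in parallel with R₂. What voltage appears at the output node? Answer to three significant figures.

The load sits in parallel with R₂: R₂‖R_L = (270 × 304) / (270 + 304) = 143.0 Ω.
V_out = 35.1 × 143.0 / (1800 + 143.0) = 35.1 × 143.0/1943 = 2.58 V.

V_out ≈ 2.58 V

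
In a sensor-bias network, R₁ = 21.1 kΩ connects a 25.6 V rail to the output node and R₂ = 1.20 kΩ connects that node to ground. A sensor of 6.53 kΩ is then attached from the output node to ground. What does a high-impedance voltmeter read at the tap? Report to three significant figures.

V_out ≈ 1.17 V

The load sits in parallel with R₂: R₂‖R_L = (1.20 × 6.53) / (1.20 + 6.53) = 1.014 kΩ.
V_out = 25.6 × 1.014 / (21.1 + 1.014) = 25.6 × 1.014/22.11 = 1.17 V.
(Unloaded it would have been 1.38 V.)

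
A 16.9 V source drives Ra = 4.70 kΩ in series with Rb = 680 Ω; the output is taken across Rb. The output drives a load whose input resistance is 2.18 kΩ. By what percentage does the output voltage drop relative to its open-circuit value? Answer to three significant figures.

The divider's output (Thévenin) resistance is Ra‖Rb = 594.1 Ω.
Fractional drop under load = R_th/(R_th + R_L) = 594.1 / (594.1 + 2180) = 0.2141.
So the output falls by 21.4 %.

21.4 %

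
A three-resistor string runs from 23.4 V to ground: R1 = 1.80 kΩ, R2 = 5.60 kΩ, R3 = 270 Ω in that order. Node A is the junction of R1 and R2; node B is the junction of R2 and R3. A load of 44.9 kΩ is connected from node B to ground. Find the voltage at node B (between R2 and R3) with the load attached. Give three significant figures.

At node B, R3 is in parallel with the load: R3‖R_L = 268.4 Ω.
Below node A the resistance is R2 + (R3‖R_L) = 5868 Ω, so V_A = 23.4 × 5868/7668 = 17.91 V.
Then V_B = V_A × (R3‖R_L)/(R2 + R3‖R_L) = 17.91 × 268.4/5868 = 0.819 V.

V ≈ 0.819 V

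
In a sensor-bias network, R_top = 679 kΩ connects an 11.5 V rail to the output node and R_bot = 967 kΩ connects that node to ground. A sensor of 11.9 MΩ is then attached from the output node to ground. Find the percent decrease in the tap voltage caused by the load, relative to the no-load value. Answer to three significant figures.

3.24 %

The divider's output (Thévenin) resistance is R_top‖R_bot = 398.9 kΩ.
Fractional drop under load = R_th/(R_th + R_L) = 398.9 / (398.9 + 11900) = 0.03243.
So the output falls by 3.24 %.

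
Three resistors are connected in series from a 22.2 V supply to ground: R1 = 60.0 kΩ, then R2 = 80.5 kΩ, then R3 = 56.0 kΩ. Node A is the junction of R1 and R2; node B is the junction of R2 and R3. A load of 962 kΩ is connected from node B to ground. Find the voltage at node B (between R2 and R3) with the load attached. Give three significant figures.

V ≈ 6.07 V

At node B, R3 is in parallel with the load: R3‖R_L = 52.92 kΩ.
Below node A the resistance is R2 + (R3‖R_L) = 133.4 kΩ, so V_A = 22.2 × 133.4/193.4 = 15.31 V.
Then V_B = V_A × (R3‖R_L)/(R2 + R3‖R_L) = 15.31 × 52.92/133.4 = 6.07 V.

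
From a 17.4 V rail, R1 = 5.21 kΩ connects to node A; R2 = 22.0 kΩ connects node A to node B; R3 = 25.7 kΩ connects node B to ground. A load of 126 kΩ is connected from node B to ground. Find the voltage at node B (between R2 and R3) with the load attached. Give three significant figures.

V ≈ 7.65 V

At node B, R3 is in parallel with the load: R3‖R_L = 21.35 kΩ.
Below node A the resistance is R2 + (R3‖R_L) = 43.35 kΩ, so V_A = 17.4 × 43.35/48.56 = 15.53 V.
Then V_B = V_A × (R3‖R_L)/(R2 + R3‖R_L) = 15.53 × 21.35/43.35 = 7.65 V.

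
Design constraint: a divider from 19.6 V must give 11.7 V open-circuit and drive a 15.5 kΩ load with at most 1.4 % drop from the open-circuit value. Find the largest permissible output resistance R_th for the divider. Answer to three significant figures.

Loading drop = R_th/(R_th + R_L) ≤ 0.0140, so R_th ≤ R_L · ε/(1−ε) = 15.5 kΩ × 0.0140/0.9860 = 220 Ω.
(Any R1, R2 with R2/(R1+R2) = 0.597 and R1‖R2 ≤ 220 Ω will meet the spec.)

R_th ≤ 220 Ω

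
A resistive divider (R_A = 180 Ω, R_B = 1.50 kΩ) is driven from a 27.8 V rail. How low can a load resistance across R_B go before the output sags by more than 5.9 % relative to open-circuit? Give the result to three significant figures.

Output resistance R_th = R_A‖R_B = (180 × 1500)/1680 = 160.7 Ω.
The fractional drop is R_th/(R_th + R_L); requiring this ≤ 0.0590 gives R_L ≥ R_th(1/0.0590 − 1) = 160.7 × 15.95 = 2.56 kΩ.

R_L(min) ≈ 2.56 kΩ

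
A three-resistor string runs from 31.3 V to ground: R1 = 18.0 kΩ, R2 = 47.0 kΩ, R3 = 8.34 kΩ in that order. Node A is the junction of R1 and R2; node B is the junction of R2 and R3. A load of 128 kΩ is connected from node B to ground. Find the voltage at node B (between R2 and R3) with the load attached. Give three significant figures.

At node B, R3 is in parallel with the load: R3‖R_L = 7.830 kΩ.
Below node A the resistance is R2 + (R3‖R_L) = 54.83 kΩ, so V_A = 31.3 × 54.83/72.83 = 23.56 V.
Then V_B = V_A × (R3‖R_L)/(R2 + R3‖R_L) = 23.56 × 7.830/54.83 = 3.37 V.

V ≈ 3.37 V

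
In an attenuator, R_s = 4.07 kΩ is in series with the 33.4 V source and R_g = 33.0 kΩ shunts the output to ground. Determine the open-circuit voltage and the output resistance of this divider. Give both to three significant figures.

V_th is the open-circuit tap voltage: 33.4 × 33.0/(4.07 + 33.0) = 29.7 V.
With the supply zeroed, R_s and R_g appear in parallel from the tap: R_th = R_s‖R_g = (4.07 × 33.0)/37.07 = 3.62 kΩ.

V_th = 29.7 V, R_th = 3.62 kΩ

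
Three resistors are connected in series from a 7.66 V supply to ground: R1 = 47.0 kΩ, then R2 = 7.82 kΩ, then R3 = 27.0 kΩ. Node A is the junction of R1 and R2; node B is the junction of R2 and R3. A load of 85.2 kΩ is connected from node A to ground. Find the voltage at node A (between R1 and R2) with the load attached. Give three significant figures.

V ≈ 2.64 V

Below node A the series string R2+R3 = 34.82 kΩ sits in parallel with the 85.2 kΩ load: 24.72 kΩ.
V_A = 7.66 × 24.72/(47.0 + 24.72) = 2.64 V.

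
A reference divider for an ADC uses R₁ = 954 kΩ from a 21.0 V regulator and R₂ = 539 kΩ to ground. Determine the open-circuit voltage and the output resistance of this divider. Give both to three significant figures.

V_th = 7.58 V, R_th = 344 kΩ

V_th is the open-circuit tap voltage: 21.0 × 539/(954 + 539) = 7.58 V.
With the supply zeroed, R₁ and R₂ appear in parallel from the tap: R_th = R₁‖R₂ = (954 × 539)/1493 = 344 kΩ.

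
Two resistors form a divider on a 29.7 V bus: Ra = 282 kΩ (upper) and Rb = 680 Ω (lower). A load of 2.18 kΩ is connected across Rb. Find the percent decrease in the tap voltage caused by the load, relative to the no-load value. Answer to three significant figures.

23.7 %

Unloaded V = 29.7 × 680/282700 = 0.07144 V.
Loaded: Rb‖R_L = 518.3 Ω, giving V = 29.7 × 518.3/282500 = 0.05449 V.
Drop = (0.07144 − 0.05449) / 0.07144 = 23.7 %.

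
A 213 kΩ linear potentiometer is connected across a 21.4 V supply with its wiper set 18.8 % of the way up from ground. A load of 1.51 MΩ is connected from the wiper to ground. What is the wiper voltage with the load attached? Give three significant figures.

V ≈ 3.94 V

The wiper splits the pot into (1−α)R = 173.0 kΩ above and αR = 40.04 kΩ below.
Lower section ‖ load = 39.01 kΩ.
V_wiper = 21.4 × 39.01/(173.0 + 39.01) = 3.94 V.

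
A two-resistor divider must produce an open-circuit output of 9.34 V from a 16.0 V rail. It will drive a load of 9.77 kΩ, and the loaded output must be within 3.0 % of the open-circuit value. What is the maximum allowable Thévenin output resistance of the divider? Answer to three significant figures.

Loading drop = R_th/(R_th + R_L) ≤ 0.0300, so R_th ≤ R_L · ε/(1−ε) = 9.77 kΩ × 0.0300/0.9700 = 302 Ω.
(Any R1, R2 with R2/(R1+R2) = 0.584 and R1‖R2 ≤ 302 Ω will meet the spec.)

R_th ≤ 302 Ω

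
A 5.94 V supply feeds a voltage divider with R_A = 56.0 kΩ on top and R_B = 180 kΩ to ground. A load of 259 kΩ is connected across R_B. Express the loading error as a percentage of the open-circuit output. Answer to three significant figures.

14.2 %

The divider's output (Thévenin) resistance is R_A‖R_B = 42.71 kΩ.
Fractional drop under load = R_th/(R_th + R_L) = 42.71 / (42.71 + 259) = 0.1416.
So the output falls by 14.2 %.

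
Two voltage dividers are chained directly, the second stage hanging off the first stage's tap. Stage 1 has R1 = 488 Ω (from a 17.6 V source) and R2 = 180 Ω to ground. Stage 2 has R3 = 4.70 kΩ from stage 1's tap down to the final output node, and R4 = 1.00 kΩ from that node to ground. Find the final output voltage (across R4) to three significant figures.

V_out ≈ 0.813 V

Stage 2 presents R3+R4 = 5700 Ω as a load on stage 1's tap.
Stage 1's lower leg becomes R2‖(R3+R4) = 174.5 Ω, so V_mid = 17.6 × 174.5/662.5 = 4.636 V.
Stage 2 is itself unloaded: V_out = V_mid × R4/(R3+R4) = 4.636 × 1000/5700 = 0.813 V.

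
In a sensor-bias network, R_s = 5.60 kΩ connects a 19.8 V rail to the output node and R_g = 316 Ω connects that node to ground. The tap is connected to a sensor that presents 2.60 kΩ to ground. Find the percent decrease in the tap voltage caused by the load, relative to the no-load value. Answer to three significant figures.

10.3 %

The divider's output (Thévenin) resistance is R_s‖R_g = 299.1 Ω.
Fractional drop under load = R_th/(R_th + R_L) = 299.1 / (299.1 + 2600) = 0.1032.
So the output falls by 10.3 %.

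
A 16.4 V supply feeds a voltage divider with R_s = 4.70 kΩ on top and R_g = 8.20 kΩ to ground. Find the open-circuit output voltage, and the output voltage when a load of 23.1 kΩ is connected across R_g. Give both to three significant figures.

Open-circuit: V = 16.4 × 8.20/(4.70 + 8.20) = 10.4 V.
With the load, R_g becomes R_g‖R_L = 6.052 kΩ, so V = 16.4 × 6.052/10.75 = 9.23 V.

Unloaded: 10.4 V; loaded: 9.23 V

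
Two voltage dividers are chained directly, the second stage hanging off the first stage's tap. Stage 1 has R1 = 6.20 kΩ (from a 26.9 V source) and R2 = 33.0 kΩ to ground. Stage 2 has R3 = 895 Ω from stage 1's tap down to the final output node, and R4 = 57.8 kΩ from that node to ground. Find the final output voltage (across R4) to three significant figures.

V_out ≈ 20.5 V

Stage 2 presents R3+R4 = 58700 Ω as a load on stage 1's tap.
Stage 1's lower leg becomes R2‖(R3+R4) = 21120 Ω, so V_mid = 26.9 × 21120/27320 = 20.80 V.
Stage 2 is itself unloaded: V_out = V_mid × R4/(R3+R4) = 20.80 × 57800/58700 = 20.5 V.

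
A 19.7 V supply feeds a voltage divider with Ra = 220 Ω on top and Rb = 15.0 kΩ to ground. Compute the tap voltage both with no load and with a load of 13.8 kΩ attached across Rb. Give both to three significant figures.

Open-circuit: V = 19.7 × 15000/(220 + 15000) = 19.4 V.
With the load, Rb becomes Rb‖R_L = 7188 Ω, so V = 19.7 × 7188/7408 = 19.1 V.

Unloaded: 19.4 V; loaded: 19.1 V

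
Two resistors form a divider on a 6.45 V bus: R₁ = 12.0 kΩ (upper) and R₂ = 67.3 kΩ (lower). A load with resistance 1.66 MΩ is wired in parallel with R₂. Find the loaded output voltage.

V_out ≈ 5.44 V

The load sits in parallel with R₂: R₂‖R_L = (67.3 × 1660) / (67.3 + 1660) = 64.68 kΩ.
V_out = 6.45 × 64.68 / (12.0 + 64.68) = 6.45 × 64.68/76.68 = 5.44 V.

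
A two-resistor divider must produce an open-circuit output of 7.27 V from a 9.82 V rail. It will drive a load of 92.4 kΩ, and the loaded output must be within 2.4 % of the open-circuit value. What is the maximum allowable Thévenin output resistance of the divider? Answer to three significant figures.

R_th ≤ 2.27 kΩ

Loading drop = R_th/(R_th + R_L) ≤ 0.0240, so R_th ≤ R_L · ε/(1−ε) = 92.4 kΩ × 0.0240/0.9760 = 2.27 kΩ.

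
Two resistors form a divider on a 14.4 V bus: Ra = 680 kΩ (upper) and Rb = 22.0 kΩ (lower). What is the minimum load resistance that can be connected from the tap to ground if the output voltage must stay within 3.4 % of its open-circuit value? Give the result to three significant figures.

Output resistance R_th = Ra‖Rb = (680 × 22.0)/702.0 = 21.31 kΩ.
The fractional drop is R_th/(R_th + R_L); requiring this ≤ 0.0340 gives R_L ≥ R_th(1/0.0340 − 1) = 21.31 × 28.41 = 605 kΩ.

R_L(min) ≈ 605 kΩ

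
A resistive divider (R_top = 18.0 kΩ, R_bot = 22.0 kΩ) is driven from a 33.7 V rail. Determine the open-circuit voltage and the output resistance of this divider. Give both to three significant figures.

V_th = 18.5 V, R_th = 9.90 kΩ

V_th is the open-circuit tap voltage: 33.7 × 22.0/(18.0 + 22.0) = 18.5 V.
With the supply zeroed, R_top and R_bot appear in parallel from the tap: R_th = R_top‖R_bot = (18.0 × 22.0)/40.00 = 9.90 kΩ.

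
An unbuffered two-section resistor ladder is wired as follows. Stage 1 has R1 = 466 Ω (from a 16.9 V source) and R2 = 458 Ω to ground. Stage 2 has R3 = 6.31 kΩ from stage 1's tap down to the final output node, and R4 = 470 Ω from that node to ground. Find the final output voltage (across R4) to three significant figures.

V_out ≈ 0.562 V

Stage 2 presents R3+R4 = 6780 Ω as a load on stage 1's tap.
Stage 1's lower leg becomes R2‖(R3+R4) = 429.0 Ω, so V_mid = 16.9 × 429.0/895.0 = 8.101 V.
Stage 2 is itself unloaded: V_out = V_mid × R4/(R3+R4) = 8.101 × 470/6780 = 0.562 V.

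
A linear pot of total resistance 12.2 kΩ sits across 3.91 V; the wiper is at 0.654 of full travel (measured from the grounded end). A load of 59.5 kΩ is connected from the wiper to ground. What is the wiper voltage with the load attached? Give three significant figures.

The wiper splits the pot into (1−α)R = 4.221 kΩ above and αR = 7.979 kΩ below.
Lower section ‖ load = 7.035 kΩ.
V_wiper = 3.91 × 7.035/(4.221 + 7.035) = 2.44 V.

V ≈ 2.44 V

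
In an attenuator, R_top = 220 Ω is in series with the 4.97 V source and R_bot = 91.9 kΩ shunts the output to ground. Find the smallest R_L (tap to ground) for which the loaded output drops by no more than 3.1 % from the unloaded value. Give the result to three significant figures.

R_L(min) ≈ 6.86 kΩ

Output resistance R_th = R_top‖R_bot = (220 × 91900)/92120 = 219.5 Ω.
The fractional drop is R_th/(R_th + R_L); requiring this ≤ 0.0310 gives R_L ≥ R_th(1/0.0310 − 1) = 219.5 × 31.26 = 6.86 kΩ.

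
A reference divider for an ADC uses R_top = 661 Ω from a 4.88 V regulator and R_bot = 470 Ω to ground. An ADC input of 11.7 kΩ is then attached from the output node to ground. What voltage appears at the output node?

The load sits in parallel with R_bot: R_bot‖R_L = (470 × 11700) / (470 + 11700) = 451.8 Ω.
V_out = 4.88 × 451.8 / (661 + 451.8) = 4.88 × 451.8/1113 = 1.98 V.
(Unloaded it would have been 2.03 V.)

V_out ≈ 1.98 V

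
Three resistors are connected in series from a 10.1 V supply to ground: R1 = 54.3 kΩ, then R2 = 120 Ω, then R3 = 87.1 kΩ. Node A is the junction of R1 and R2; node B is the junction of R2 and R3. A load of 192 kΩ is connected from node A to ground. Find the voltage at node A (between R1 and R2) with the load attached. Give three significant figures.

Below node A the series string R2+R3 = 87220 Ω sits in parallel with the 192000 Ω load: 59980 Ω.
V_A = 10.1 × 59980/(54300 + 59980) = 5.30 V.

V ≈ 5.30 V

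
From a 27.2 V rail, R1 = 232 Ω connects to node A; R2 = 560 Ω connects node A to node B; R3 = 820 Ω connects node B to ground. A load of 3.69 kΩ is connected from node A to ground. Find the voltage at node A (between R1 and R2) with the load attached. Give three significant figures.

V ≈ 22.1 V

Below node A the series string R2+R3 = 1380 Ω sits in parallel with the 3690 Ω load: 1004 Ω.
V_A = 27.2 × 1004/(232 + 1004) = 22.1 V.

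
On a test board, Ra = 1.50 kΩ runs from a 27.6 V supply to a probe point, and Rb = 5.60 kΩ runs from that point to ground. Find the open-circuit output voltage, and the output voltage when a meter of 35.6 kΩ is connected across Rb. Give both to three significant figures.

Open-circuit: V = 27.6 × 5.60/(1.50 + 5.60) = 21.8 V.
With the load, Rb becomes Rb‖R_L = 4.839 kΩ, so V = 27.6 × 4.839/6.339 = 21.1 V.

Unloaded: 21.8 V; loaded: 21.1 V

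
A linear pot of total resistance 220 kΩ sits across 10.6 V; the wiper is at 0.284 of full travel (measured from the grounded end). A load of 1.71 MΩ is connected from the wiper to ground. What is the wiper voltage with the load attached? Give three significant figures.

V ≈ 2.93 V

The wiper splits the pot into (1−α)R = 157.5 kΩ above and αR = 62.48 kΩ below.
Lower section ‖ load = 60.28 kΩ.
V_wiper = 10.6 × 60.28/(157.5 + 60.28) = 2.93 V.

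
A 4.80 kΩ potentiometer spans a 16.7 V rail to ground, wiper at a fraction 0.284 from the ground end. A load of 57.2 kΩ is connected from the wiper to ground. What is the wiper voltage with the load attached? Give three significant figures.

The wiper splits the pot into (1−α)R = 3.437 kΩ above and αR = 1.363 kΩ below.
Lower section ‖ load = 1.331 kΩ.
V_wiper = 16.7 × 1.331/(3.437 + 1.331) = 4.66 V.

V ≈ 4.66 V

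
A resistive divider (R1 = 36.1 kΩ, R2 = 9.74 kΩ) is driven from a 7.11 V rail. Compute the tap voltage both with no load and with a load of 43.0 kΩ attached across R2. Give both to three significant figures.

Open-circuit: V = 7.11 × 9.74/(36.1 + 9.74) = 1.51 V.
With the load, R2 becomes R2‖R_L = 7.941 kΩ, so V = 7.11 × 7.941/44.04 = 1.28 V.

Unloaded: 1.51 V; loaded: 1.28 V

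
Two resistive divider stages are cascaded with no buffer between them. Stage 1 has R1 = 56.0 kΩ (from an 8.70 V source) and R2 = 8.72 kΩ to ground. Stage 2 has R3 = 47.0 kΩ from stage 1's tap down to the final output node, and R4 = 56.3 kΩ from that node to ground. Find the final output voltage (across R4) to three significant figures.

Stage 2 presents R3+R4 = 103.3 kΩ as a load on stage 1's tap.
Stage 1's lower leg becomes R2‖(R3+R4) = 8.041 kΩ, so V_mid = 8.70 × 8.041/64.04 = 1.092 V.
Stage 2 is itself unloaded: V_out = V_mid × R4/(R3+R4) = 1.092 × 56.3/103.3 = 0.595 V.

V_out ≈ 0.595 V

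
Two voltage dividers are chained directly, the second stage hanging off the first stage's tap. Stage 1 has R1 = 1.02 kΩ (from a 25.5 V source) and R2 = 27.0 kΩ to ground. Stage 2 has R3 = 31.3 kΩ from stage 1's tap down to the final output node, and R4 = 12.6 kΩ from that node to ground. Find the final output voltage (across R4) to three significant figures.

V_out ≈ 6.90 V

Stage 2 presents R3+R4 = 43.90 kΩ as a load on stage 1's tap.
Stage 1's lower leg becomes R2‖(R3+R4) = 16.72 kΩ, so V_mid = 25.5 × 16.72/17.74 = 24.03 V.
Stage 2 is itself unloaded: V_out = V_mid × R4/(R3+R4) = 24.03 × 12.6/43.90 = 6.90 V.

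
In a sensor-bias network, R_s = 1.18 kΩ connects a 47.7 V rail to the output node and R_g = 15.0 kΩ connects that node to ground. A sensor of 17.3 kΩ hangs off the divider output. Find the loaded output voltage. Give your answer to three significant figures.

The load sits in parallel with R_g: R_g‖R_L = (15.0 × 17.3) / (15.0 + 17.3) = 8.034 kΩ.
V_out = 47.7 × 8.034 / (1.18 + 8.034) = 47.7 × 8.034/9.214 = 41.6 V.
(Unloaded it would have been 44.2 V.)

V_out ≈ 41.6 V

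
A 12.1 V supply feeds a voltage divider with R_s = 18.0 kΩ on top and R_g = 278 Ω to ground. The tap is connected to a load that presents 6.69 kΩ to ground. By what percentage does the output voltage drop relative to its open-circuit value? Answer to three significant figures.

The divider's output (Thévenin) resistance is R_s‖R_g = 273.8 Ω.
Fractional drop under load = R_th/(R_th + R_L) = 273.8 / (273.8 + 6690) = 0.03931.
So the output falls by 3.93 %.

3.93 %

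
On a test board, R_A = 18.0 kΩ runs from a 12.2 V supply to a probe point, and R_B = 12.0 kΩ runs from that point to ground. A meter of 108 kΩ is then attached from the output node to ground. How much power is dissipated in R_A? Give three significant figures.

P ≈ 3.23 mW

Total resistance from the source is R_A + (R_B‖R_L) = 28.80 kΩ, so I = 12.2/28.80 kΩ = 0.4236 mA.
P = I²·R_A = (0.4236 mA)² × 18.0 kΩ = 3.23 mW.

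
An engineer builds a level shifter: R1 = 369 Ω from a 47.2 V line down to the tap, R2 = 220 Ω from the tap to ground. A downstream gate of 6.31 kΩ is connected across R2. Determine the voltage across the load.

V_out ≈ 17.3 V

The load sits in parallel with R2: R2‖R_L = (220 × 6310) / (220 + 6310) = 212.6 Ω.
V_out = 47.2 × 212.6 / (369 + 212.6) = 47.2 × 212.6/581.6 = 17.3 V.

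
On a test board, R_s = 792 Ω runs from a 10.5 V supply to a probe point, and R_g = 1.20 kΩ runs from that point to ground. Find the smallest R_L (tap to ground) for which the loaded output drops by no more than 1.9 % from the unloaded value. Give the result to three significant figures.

Output resistance R_th = R_s‖R_g = (792 × 1200)/1992 = 477.1 Ω.
The fractional drop is R_th/(R_th + R_L); requiring this ≤ 0.0190 gives R_L ≥ R_th(1/0.0190 − 1) = 477.1 × 51.63 = 24.6 kΩ.

R_L(min) ≈ 24.6 kΩ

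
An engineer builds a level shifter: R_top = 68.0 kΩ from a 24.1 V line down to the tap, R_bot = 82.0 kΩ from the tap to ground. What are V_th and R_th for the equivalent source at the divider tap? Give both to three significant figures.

V_th is the open-circuit tap voltage: 24.1 × 82.0/(68.0 + 82.0) = 13.2 V.
With the supply zeroed, R_top and R_bot appear in parallel from the tap: R_th = R_top‖R_bot = (68.0 × 82.0)/150.0 = 37.2 kΩ.

V_th = 13.2 V, R_th = 37.2 kΩ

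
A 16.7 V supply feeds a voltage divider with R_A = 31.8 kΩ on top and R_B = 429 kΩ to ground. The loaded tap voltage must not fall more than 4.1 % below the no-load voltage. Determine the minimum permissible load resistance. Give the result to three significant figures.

Output resistance R_th = R_A‖R_B = (31.8 × 429)/460.8 = 29.61 kΩ.
The fractional drop is R_th/(R_th + R_L); requiring this ≤ 0.0410 gives R_L ≥ R_th(1/0.0410 − 1) = 29.61 × 23.39 = 692 kΩ.

R_L(min) ≈ 692 kΩ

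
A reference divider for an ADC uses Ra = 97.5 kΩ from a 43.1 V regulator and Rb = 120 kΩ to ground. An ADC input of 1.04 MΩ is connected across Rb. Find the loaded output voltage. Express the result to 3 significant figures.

V_out ≈ 22.6 V

The load sits in parallel with Rb: Rb‖R_L = (120 × 1040) / (120 + 1040) = 107.6 kΩ.
V_out = 43.1 × 107.6 / (97.5 + 107.6) = 43.1 × 107.6/205.1 = 22.6 V.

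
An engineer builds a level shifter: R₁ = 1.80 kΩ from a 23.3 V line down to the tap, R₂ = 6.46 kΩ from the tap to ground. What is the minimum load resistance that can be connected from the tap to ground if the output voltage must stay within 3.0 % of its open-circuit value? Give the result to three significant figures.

Output resistance R_th = R₁‖R₂ = (1.80 × 6.46)/8.260 = 1.408 kΩ.
The fractional drop is R_th/(R_th + R_L); requiring this ≤ 0.0300 gives R_L ≥ R_th(1/0.0300 − 1) = 1.408 × 32.33 = 45.5 kΩ.

R_L(min) ≈ 45.5 kΩ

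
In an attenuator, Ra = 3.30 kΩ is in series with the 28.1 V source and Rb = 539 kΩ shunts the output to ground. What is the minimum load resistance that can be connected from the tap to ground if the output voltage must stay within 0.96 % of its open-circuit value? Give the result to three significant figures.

Output resistance R_th = Ra‖Rb = (3.30 × 539)/542.3 = 3.280 kΩ.
The fractional drop is R_th/(R_th + R_L); requiring this ≤ 0.00960 gives R_L ≥ R_th(1/0.00960 − 1) = 3.280 × 103.2 = 338 kΩ.

R_L(min) ≈ 338 kΩ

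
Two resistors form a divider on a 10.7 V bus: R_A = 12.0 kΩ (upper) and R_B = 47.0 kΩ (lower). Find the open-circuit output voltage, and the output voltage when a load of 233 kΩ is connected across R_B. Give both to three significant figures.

Open-circuit: V = 10.7 × 47.0/(12.0 + 47.0) = 8.52 V.
With the load, R_B becomes R_B‖R_L = 39.11 kΩ, so V = 10.7 × 39.11/51.11 = 8.19 V.

Unloaded: 8.52 V; loaded: 8.19 V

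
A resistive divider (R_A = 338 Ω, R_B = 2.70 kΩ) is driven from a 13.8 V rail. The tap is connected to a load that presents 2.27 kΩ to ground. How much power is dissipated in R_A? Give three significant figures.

Total resistance from the source is R_A + (R_B‖R_L) = 1571 Ω, so I = 13.8/1571 Ω = 8.783 mA.
P = I²·R_A = (8.783 mA)² × 338 Ω = 26.1 mW.

P ≈ 26.1 mW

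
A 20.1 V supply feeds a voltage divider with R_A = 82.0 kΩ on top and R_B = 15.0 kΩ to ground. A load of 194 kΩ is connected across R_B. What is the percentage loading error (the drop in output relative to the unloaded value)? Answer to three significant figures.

The divider's output (Thévenin) resistance is R_A‖R_B = 12.68 kΩ.
Fractional drop under load = R_th/(R_th + R_L) = 12.68 / (12.68 + 194) = 0.06135.
So the output falls by 6.14 %.

6.14 %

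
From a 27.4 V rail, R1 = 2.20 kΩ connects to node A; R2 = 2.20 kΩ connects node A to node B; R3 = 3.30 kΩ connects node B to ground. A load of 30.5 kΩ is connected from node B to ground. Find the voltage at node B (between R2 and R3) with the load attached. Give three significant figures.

At node B, R3 is in parallel with the load: R3‖R_L = 2.978 kΩ.
Below node A the resistance is R2 + (R3‖R_L) = 5.178 kΩ, so V_A = 27.4 × 5.178/7.378 = 19.23 V.
Then V_B = V_A × (R3‖R_L)/(R2 + R3‖R_L) = 19.23 × 2.978/5.178 = 11.1 V.

V ≈ 11.1 V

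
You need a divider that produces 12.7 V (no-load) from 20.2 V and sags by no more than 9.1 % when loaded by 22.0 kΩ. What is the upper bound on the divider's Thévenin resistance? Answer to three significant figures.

Loading drop = R_th/(R_th + R_L) ≤ 0.0910, so R_th ≤ R_L · ε/(1−ε) = 22.0 kΩ × 0.0910/0.9090 = 2.20 kΩ.
(Any R1, R2 with R2/(R1+R2) = 0.629 and R1‖R2 ≤ 2.20 kΩ will meet the spec.)

R_th ≤ 2.20 kΩ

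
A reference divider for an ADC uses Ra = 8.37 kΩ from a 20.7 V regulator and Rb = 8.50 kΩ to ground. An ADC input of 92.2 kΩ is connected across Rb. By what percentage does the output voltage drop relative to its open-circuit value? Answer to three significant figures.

4.37 %

The divider's output (Thévenin) resistance is Ra‖Rb = 4.217 kΩ.
Fractional drop under load = R_th/(R_th + R_L) = 4.217 / (4.217 + 92.2) = 0.04374.
So the output falls by 4.37 %.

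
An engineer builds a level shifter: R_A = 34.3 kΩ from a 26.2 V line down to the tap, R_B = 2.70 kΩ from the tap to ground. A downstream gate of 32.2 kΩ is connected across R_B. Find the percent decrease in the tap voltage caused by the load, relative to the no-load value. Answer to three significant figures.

7.21 %

The divider's output (Thévenin) resistance is R_A‖R_B = 2.503 kΩ.
Fractional drop under load = R_th/(R_th + R_L) = 2.503 / (2.503 + 32.2) = 0.07213.
So the output falls by 7.21 %.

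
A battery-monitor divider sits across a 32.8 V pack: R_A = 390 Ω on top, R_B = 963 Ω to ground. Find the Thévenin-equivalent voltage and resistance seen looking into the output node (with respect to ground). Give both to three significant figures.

V_th is the open-circuit tap voltage: 32.8 × 963/(390 + 963) = 23.3 V.
With the supply zeroed, R_A and R_B appear in parallel from the tap: R_th = R_A‖R_B = (390 × 963)/1353 = 278 Ω.

V_th = 23.3 V, R_th = 278 Ω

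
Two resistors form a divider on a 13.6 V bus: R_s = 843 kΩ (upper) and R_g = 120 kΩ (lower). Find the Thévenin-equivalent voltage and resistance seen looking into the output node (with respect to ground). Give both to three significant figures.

V_th = 1.69 V, R_th = 105 kΩ

V_th is the open-circuit tap voltage: 13.6 × 120/(843 + 120) = 1.69 V.
With the supply zeroed, R_s and R_g appear in parallel from the tap: R_th = R_s‖R_g = (843 × 120)/963.0 = 105 kΩ.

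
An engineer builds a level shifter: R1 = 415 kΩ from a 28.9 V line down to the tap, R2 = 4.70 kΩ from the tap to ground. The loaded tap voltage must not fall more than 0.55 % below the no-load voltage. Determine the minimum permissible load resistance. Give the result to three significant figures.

R_L(min) ≈ 840 kΩ

Output resistance R_th = R1‖R2 = (415 × 4.70)/419.7 = 4.647 kΩ.
The fractional drop is R_th/(R_th + R_L); requiring this ≤ 0.00550 gives R_L ≥ R_th(1/0.00550 − 1) = 4.647 × 180.8 = 840 kΩ.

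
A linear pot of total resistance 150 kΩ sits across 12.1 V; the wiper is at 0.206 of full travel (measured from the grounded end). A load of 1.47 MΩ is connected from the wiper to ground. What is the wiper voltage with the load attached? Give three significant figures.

V ≈ 2.45 V

The wiper splits the pot into (1−α)R = 119.1 kΩ above and αR = 30.90 kΩ below.
Lower section ‖ load = 30.26 kΩ.
V_wiper = 12.1 × 30.26/(119.1 + 30.26) = 2.45 V.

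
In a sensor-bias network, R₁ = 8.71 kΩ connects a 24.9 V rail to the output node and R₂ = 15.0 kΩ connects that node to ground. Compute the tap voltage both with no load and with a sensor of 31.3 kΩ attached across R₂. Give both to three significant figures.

Unloaded: 15.8 V; loaded: 13.4 V

Open-circuit: V = 24.9 × 15.0/(8.71 + 15.0) = 15.8 V.
With the load, R₂ becomes R₂‖R_L = 10.14 kΩ, so V = 24.9 × 10.14/18.85 = 13.4 V.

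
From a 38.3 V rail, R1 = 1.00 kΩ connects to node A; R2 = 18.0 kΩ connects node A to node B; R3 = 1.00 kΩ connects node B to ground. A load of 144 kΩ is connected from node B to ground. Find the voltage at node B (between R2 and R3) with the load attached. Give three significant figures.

V ≈ 1.90 V

At node B, R3 is in parallel with the load: R3‖R_L = 0.9931 kΩ.
Below node A the resistance is R2 + (R3‖R_L) = 18.99 kΩ, so V_A = 38.3 × 18.99/19.99 = 36.38 V.
Then V_B = V_A × (R3‖R_L)/(R2 + R3‖R_L) = 36.38 × 0.9931/18.99 = 1.90 V.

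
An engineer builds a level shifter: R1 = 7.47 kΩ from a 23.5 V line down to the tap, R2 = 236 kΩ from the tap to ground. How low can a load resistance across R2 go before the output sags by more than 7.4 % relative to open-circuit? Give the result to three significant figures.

R_L(min) ≈ 90.6 kΩ

Output resistance R_th = R1‖R2 = (7.47 × 236)/243.5 = 7.241 kΩ.
The fractional drop is R_th/(R_th + R_L); requiring this ≤ 0.0740 gives R_L ≥ R_th(1/0.0740 − 1) = 7.241 × 12.51 = 90.6 kΩ.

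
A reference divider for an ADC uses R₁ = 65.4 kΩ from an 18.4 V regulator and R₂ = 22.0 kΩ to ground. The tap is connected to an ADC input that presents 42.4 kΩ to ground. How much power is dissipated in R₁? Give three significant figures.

Total resistance from the source is R₁ + (R₂‖R_L) = 79.88 kΩ, so I = 18.4/79.88 kΩ = 0.2303 mA.
P = I²·R₁ = (0.2303 mA)² × 65.4 kΩ = 3.47 mW.

P ≈ 3.47 mW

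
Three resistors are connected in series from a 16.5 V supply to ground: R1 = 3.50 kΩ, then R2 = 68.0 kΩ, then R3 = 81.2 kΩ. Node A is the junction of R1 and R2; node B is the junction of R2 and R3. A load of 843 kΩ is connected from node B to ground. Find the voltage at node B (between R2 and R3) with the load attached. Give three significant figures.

V ≈ 8.40 V

At node B, R3 is in parallel with the load: R3‖R_L = 74.07 kΩ.
Below node A the resistance is R2 + (R3‖R_L) = 142.1 kΩ, so V_A = 16.5 × 142.1/145.6 = 16.10 V.
Then V_B = V_A × (R3‖R_L)/(R2 + R3‖R_L) = 16.10 × 74.07/142.1 = 8.40 V.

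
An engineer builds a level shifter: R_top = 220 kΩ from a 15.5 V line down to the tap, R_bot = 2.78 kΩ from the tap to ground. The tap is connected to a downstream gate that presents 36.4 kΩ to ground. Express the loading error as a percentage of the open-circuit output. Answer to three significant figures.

The divider's output (Thévenin) resistance is R_top‖R_bot = 2.745 kΩ.
Fractional drop under load = R_th/(R_th + R_L) = 2.745 / (2.745 + 36.4) = 0.07013.
So the output falls by 7.01 %.

7.01 %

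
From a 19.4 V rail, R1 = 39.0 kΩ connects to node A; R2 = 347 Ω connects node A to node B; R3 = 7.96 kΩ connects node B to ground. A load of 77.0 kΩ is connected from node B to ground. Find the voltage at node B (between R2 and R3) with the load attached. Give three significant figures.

At node B, R3 is in parallel with the load: R3‖R_L = 7214 Ω.
Below node A the resistance is R2 + (R3‖R_L) = 7561 Ω, so V_A = 19.4 × 7561/46560 = 3.150 V.
Then V_B = V_A × (R3‖R_L)/(R2 + R3‖R_L) = 3.150 × 7214/7561 = 3.01 V.

V ≈ 3.01 V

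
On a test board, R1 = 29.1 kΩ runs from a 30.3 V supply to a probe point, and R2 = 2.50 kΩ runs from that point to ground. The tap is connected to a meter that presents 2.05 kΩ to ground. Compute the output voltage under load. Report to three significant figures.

The load sits in parallel with R2: R2‖R_L = (2.50 × 2.05) / (2.50 + 2.05) = 1.126 kΩ.
V_out = 30.3 × 1.126 / (29.1 + 1.126) = 30.3 × 1.126/30.23 = 1.13 V.

V_out ≈ 1.13 V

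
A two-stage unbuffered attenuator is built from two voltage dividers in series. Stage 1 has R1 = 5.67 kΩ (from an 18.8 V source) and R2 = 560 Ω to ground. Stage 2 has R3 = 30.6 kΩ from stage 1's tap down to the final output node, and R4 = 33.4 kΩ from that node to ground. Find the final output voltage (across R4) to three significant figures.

Stage 2 presents R3+R4 = 64000 Ω as a load on stage 1's tap.
Stage 1's lower leg becomes R2‖(R3+R4) = 555.1 Ω, so V_mid = 18.8 × 555.1/6225 = 1.677 V.
Stage 2 is itself unloaded: V_out = V_mid × R4/(R3+R4) = 1.677 × 33400/64000 = 0.875 V.

V_out ≈ 0.875 V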